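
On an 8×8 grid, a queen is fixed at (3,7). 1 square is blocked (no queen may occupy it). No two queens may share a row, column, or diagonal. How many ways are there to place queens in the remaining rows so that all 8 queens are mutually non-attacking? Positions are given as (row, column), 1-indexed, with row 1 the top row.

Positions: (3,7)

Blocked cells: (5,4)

11

Branch on row 1: col 1 → 0; col 2 → 2; col 3 → 1; col 4 → 3; col 6 → 5; col 8 → 0.
Sum: 0 + 2 + 1 + 3 + 5 + 0 = 11.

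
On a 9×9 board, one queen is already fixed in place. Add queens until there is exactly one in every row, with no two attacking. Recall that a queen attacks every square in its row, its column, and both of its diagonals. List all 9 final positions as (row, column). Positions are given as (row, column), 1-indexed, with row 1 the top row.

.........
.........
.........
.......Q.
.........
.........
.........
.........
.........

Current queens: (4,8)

(1,2) (2,7) (3,5) (4,8) (5,1) (6,4) (7,6) (8,3) (9,9)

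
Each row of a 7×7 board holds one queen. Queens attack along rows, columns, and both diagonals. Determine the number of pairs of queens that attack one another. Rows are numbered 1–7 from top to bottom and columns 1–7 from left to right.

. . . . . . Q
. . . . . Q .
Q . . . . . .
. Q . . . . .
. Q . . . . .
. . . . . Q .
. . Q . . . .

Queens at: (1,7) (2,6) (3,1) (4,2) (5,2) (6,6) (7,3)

Same column: (2,6)–(6,6) (column 6); (4,2)–(5,2) (column 2).
Same diagonal: (1,7)–(2,6) (|1−2| = |7−6| = 1); (3,1)–(4,2) (|3−4| = |1−2| = 1).
Total attacking pairs: 4.

4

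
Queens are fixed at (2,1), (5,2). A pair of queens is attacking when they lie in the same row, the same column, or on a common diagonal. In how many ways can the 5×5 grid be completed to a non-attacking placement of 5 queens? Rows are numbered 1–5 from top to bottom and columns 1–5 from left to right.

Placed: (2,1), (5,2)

Branch on row 1: col 3 → 0; col 4 → 1; col 5 → 0.
Sum: 0 + 1 + 0 = 1.

1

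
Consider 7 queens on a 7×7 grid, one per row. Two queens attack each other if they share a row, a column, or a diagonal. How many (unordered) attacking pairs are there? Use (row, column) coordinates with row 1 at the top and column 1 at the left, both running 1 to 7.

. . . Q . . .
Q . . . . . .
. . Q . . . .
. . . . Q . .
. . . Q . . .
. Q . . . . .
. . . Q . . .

Same column: (1,4)–(5,4) (column 4); (1,4)–(7,4) (column 4); (5,4)–(7,4) (column 4).
Same diagonal: (2,1)–(5,4) (|2−5| = |1−4| = 3); (4,5)–(5,4) (|4−5| = |5−4| = 1).
Total attacking pairs: 5.

5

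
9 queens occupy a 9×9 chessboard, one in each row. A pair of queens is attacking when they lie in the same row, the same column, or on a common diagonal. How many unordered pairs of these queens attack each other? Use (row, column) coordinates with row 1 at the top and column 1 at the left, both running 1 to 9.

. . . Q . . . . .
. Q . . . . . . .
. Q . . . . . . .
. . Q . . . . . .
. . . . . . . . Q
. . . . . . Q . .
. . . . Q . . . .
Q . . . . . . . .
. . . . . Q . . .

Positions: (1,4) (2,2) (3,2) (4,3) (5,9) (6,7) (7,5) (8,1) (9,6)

3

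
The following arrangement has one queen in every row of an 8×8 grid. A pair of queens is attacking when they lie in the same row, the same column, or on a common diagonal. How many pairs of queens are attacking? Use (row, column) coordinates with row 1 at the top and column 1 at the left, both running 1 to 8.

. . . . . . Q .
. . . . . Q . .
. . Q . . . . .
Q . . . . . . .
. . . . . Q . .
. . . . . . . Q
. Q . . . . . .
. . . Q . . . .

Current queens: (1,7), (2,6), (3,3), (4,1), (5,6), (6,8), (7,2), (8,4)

2

Same column: (2,6)–(5,6) (column 6).
Same diagonal: (1,7)–(2,6) (|1−2| = |7−6| = 1).
Total attacking pairs: 2.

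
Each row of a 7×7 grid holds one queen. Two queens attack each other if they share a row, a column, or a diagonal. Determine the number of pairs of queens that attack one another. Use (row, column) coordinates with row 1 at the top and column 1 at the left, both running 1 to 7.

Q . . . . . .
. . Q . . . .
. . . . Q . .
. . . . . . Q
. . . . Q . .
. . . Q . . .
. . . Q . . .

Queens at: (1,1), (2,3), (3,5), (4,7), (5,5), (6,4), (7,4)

Same column: (3,5)–(5,5) (column 5); (6,4)–(7,4) (column 4).
Same diagonal: (1,1)–(5,5) (|1−5| = |1−5| = 4); (4,7)–(7,4) (|4−7| = |7−4| = 3); (5,5)–(6,4) (|5−6| = |5−4| = 1).
Total attacking pairs: 5.

5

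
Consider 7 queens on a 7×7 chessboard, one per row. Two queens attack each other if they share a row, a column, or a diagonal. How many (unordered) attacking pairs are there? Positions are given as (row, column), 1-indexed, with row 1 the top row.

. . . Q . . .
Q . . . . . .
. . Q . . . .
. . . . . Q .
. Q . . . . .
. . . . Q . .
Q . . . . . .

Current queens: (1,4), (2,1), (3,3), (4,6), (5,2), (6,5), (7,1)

Same column: (2,1)–(7,1) (column 1).
Same diagonal: (2,1)–(6,5) (|2−6| = |1−5| = 4).
Total attacking pairs: 2.

2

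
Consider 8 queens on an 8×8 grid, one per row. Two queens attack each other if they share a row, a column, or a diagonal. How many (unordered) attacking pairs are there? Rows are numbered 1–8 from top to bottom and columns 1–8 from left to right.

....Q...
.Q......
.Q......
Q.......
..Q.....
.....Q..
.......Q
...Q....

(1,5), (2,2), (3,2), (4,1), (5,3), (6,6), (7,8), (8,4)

4

Same column: (2,2)–(3,2) (column 2).
Same diagonal: (2,2)–(6,6) (|2−6| = |2−6| = 4); (3,2)–(4,1) (|3−4| = |2−1| = 1); (6,6)–(8,4) (|6−8| = |6−4| = 2).
Total attacking pairs: 4.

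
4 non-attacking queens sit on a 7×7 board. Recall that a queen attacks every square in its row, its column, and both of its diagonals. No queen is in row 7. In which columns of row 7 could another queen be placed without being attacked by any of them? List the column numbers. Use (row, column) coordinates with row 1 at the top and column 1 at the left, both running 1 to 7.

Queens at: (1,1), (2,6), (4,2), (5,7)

columns 3, 4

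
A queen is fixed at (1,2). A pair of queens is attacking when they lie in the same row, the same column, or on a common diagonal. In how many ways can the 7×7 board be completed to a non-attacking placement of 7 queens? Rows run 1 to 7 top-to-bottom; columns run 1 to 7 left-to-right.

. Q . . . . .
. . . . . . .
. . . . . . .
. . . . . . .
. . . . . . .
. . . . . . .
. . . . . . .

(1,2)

7

Branch on row 2: col 4 → 2; col 5 → 3; col 6 → 1; col 7 → 1.
Sum: 2 + 3 + 1 + 1 = 7.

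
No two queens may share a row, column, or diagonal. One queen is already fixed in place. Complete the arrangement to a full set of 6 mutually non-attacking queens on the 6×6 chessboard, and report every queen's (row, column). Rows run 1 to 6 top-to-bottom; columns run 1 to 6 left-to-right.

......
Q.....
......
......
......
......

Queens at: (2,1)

Row 1: attacked by (2,1)→{1,2}. Safe: 3, 4, 5, 6. Place at column 4.
Row 3: attacked by (1,4)→{2,4,6}; (2,1)→{1,2}. Safe: 3, 5. Place at column 5.
Row 4: attacked by (1,4)→{1,4}; (2,1)→{1,3}; (3,5)→{4,5,6}. Safe: 2. Place at column 2.
Row 5: attacked by (1,4)→{4}; (2,1)→{1,4}; (3,5)→{3,5}; (4,2)→{1,2,3}. Safe: 6. Place at column 6.
Row 6: attacked by (1,4)→{4}; (2,1)→{1,5}; (3,5)→{2,5}; (4,2)→{2,4}; (5,6)→{5,6}. Safe: 3. Place at column 3.
Columns [4, 1, 5, 2, 6, 3], r−c [-3, 1, -2, 2, -1, 3], r+c [5, 3, 8, 6, 11, 9] are all distinct, so no two queens attack.

(1,4) (2,1) (3,5) (4,2) (5,6) (6,3)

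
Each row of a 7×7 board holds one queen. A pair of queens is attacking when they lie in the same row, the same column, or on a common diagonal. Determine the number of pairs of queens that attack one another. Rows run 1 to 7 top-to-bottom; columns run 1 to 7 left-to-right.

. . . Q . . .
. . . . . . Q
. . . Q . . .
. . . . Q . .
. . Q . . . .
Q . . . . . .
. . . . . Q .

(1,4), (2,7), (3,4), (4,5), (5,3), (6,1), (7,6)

4

Same column: (1,4)–(3,4) (column 4).
Same diagonal: (2,7)–(4,5) (|2−4| = |7−5| = 2); (3,4)–(4,5) (|3−4| = |4−5| = 1); (3,4)–(6,1) (|3−6| = |4−1| = 3).
Total attacking pairs: 4.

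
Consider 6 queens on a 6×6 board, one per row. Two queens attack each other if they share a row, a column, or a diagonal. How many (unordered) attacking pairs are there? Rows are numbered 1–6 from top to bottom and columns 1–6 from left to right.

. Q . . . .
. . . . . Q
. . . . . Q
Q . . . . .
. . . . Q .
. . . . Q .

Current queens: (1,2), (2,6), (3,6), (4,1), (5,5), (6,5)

Same column: (2,6)–(3,6) (column 6); (5,5)–(6,5) (column 5).
Total attacking pairs: 2.

2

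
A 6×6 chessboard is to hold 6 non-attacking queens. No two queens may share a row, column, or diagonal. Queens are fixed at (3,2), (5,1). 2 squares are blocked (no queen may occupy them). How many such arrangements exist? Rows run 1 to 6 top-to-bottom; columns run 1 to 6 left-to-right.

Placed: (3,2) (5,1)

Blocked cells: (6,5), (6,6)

Branch on row 1: col 3 → 1; col 6 → 0.
Sum: 1 + 0 = 1.

1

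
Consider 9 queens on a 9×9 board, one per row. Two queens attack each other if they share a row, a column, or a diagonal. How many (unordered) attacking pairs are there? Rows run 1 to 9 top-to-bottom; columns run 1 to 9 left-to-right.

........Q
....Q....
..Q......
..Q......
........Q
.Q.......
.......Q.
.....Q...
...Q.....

4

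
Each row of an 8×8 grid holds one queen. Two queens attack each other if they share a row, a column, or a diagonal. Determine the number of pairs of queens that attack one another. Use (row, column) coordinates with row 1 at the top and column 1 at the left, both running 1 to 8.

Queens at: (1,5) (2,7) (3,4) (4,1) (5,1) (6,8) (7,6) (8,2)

2

Same column: (4,1)–(5,1) (column 1).
Same diagonal: (1,5)–(5,1) (|1−5| = |5−1| = 4).
Total attacking pairs: 2.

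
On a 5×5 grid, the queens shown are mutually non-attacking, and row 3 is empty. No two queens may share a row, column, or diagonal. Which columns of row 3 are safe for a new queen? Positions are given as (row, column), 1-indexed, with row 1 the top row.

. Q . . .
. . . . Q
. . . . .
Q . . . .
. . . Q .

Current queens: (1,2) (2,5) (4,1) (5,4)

(1,2) attacks row 3 at column 2 and diagonals 4.
(2,5) attacks row 3 at column 5 and diagonals 4.
(4,1) attacks row 3 at column 1 and diagonals 2.
(5,4) attacks row 3 at column 4 and diagonals 2.
Attacked columns: {1, 2, 4, 5}. Safe: {3}.

columns 3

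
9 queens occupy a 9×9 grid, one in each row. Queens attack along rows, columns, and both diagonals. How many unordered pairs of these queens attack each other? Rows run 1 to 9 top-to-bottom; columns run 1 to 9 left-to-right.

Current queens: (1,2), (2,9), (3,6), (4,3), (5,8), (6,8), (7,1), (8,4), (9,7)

2

Same column: (5,8)–(6,8) (column 8).
Same diagonal: (3,6)–(5,8) (|3−5| = |6−8| = 2).
Total attacking pairs: 2.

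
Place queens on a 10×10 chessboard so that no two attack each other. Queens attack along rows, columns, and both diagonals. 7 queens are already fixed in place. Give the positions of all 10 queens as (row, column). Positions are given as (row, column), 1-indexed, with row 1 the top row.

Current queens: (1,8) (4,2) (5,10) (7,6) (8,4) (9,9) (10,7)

(1,8) (2,3) (3,5) (4,2) (5,10) (6,1) (7,6) (8,4) (9,9) (10,7)

Row 2: attacked by (1,8)→{7,8,9}; (4,2)→{2,4}; (5,10)→{7,10}; (7,6)→{1,6}; (8,4)→{4,10}; (9,9)→{2,9}; (10,7)→{7}. Safe: 3, 5. Place at column 3.
Row 3: attacked by (1,8)→{6,8,10}; (2,3)→{2,3,4}; (4,2)→{1,2,3}; (5,10)→{8,10}; (7,6)→{2,6,10}; (8,4)→{4,9}; (9,9)→{3,9}; (10,7)→{7}. Safe: 5. Place at column 5.
Row 6: attacked by (1,8)→{3,8}; (2,3)→{3,7}; (3,5)→{2,5,8}; (4,2)→{2,4}; (5,10)→{9,10}; (7,6)→{5,6,7}; (8,4)→{2,4,6}; (9,9)→{6,9}; (10,7)→{3,7}. Safe: 1. Place at column 1.
Columns [8, 3, 5, 2, 10, 1, 6, 4, 9, 7], r−c [-7, -1, -2, 2, -5, 5, 1, 4, 0, 3], r+c [9, 5, 8, 6, 15, 7, 13, 12, 18, 17] are all distinct, so no two queens attack.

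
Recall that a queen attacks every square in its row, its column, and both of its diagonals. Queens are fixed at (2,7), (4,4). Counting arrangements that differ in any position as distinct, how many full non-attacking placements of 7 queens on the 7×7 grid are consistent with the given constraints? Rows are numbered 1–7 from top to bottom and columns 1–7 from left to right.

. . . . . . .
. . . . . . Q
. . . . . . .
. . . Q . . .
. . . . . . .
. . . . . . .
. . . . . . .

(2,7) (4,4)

2

Branch on row 1: col 2 → 0; col 3 → 1; col 5 → 1.
Sum: 0 + 1 + 1 = 2.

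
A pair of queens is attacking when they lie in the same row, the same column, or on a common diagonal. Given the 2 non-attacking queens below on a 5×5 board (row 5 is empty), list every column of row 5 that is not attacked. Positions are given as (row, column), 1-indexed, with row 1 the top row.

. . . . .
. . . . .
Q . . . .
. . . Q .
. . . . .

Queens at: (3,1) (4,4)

(3,1) attacks row 5 at column 1 and diagonals 3.
(4,4) attacks row 5 at column 4 and diagonals 3, 5.
Attacked columns: {1, 3, 4, 5}. Safe: {2}.

columns 2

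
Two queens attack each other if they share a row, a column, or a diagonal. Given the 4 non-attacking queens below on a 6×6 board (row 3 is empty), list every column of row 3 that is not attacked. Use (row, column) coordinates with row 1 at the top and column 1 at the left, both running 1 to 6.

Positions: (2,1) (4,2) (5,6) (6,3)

(2,1) attacks row 3 at column 1 and diagonals 2.
(4,2) attacks row 3 at column 2 and diagonals 1, 3.
(5,6) attacks row 3 at column 6 and diagonals 4.
(6,3) attacks row 3 at column 3 and diagonals 6.
Attacked columns: {1, 2, 3, 4, 6}. Safe: {5}.

columns 5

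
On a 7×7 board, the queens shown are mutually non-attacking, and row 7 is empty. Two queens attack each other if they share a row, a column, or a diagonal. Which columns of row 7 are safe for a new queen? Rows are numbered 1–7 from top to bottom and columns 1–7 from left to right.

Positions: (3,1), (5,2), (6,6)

columns 3

(3,1) attacks row 7 at column 1 and diagonals 5.
(5,2) attacks row 7 at column 2 and diagonals 4.
(6,6) attacks row 7 at column 6 and diagonals 5, 7.
Attacked columns: {1, 2, 4, 5, 6, 7}. Safe: {3}.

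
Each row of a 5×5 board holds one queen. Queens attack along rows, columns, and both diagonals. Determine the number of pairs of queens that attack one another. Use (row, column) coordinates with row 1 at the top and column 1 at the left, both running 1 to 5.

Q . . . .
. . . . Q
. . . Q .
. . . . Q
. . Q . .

3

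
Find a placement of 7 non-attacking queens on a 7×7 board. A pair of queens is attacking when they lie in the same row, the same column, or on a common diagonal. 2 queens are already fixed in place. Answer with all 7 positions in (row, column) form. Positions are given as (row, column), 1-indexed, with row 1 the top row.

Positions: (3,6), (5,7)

(1,5) (2,2) (3,6) (4,3) (5,7) (6,4) (7,1)

Row 1: attacked by (3,6)→{4,6}; (5,7)→{3,7}. Safe: 1, 2, 5. Place at column 5.
Row 2: attacked by (1,5)→{4,5,6}; (3,6)→{5,6,7}; (5,7)→{4,7}. Safe: 1, 2, 3. Place at column 2.
Row 4: attacked by (1,5)→{2,5}; (2,2)→{2,4}; (3,6)→{5,6,7}; (5,7)→{6,7}. Safe: 1, 3. Place at column 3.
Row 6: attacked by (1,5)→{5}; (2,2)→{2,6}; (3,6)→{3,6}; (4,3)→{1,3,5}; (5,7)→{6,7}. Safe: 4. Place at column 4.
Row 7: attacked by (1,5)→{5}; (2,2)→{2,7}; (3,6)→{2,6}; (4,3)→{3,6}; (5,7)→{5,7}; (6,4)→{3,4,5}. Safe: 1. Place at column 1.
Columns [5, 2, 6, 3, 7, 4, 1], r−c [-4, 0, -3, 1, -2, 2, 6], r+c [6, 4, 9, 7, 12, 10, 8] are all distinct, so no two queens attack.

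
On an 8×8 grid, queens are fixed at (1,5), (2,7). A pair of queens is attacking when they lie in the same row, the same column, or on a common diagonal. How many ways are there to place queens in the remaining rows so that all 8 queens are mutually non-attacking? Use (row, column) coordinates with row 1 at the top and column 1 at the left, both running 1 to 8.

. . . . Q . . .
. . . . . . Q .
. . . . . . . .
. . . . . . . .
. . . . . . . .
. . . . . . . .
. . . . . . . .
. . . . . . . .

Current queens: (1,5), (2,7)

6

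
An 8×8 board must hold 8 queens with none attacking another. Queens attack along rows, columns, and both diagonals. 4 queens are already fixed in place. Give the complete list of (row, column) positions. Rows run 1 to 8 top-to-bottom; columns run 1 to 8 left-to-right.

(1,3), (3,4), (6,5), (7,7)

Row 2: attacked by (1,3)→{2,3,4}; (3,4)→{3,4,5}; (6,5)→{1,5}; (7,7)→{2,7}. Safe: 6, 8. Place at column 6.
Row 4: attacked by (1,3)→{3,6}; (2,6)→{4,6,8}; (3,4)→{3,4,5}; (6,5)→{3,5,7}; (7,7)→{4,7}. Safe: 1, 2. Place at column 2.
Row 5: attacked by (1,3)→{3,7}; (2,6)→{3,6}; (3,4)→{2,4,6}; (4,2)→{1,2,3}; (6,5)→{4,5,6}; (7,7)→{5,7}. Safe: 8. Place at column 8.
Row 8: attacked by (1,3)→{3}; (2,6)→{6}; (3,4)→{4}; (4,2)→{2,6}; (5,8)→{5,8}; (6,5)→{3,5,7}; (7,7)→{6,7,8}. Safe: 1. Place at column 1.
Columns [3, 6, 4, 2, 8, 5, 7, 1], r−c [-2, -4, -1, 2, -3, 1, 0, 7], r+c [4, 8, 7, 6, 13, 11, 14, 9] are all distinct, so no two queens attack.

(1,3) (2,6) (3,4) (4,2) (5,8) (6,5) (7,7) (8,1)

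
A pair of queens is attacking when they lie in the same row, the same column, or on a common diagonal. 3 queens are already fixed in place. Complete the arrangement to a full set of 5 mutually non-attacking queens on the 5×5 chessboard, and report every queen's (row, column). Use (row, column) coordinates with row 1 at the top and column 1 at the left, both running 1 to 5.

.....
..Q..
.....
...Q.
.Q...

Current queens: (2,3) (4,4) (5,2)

Row 1: attacked by (2,3)→{2,3,4}; (4,4)→{1,4}; (5,2)→{2}. Safe: 5. Place at column 5.
Row 3: attacked by (1,5)→{3,5}; (2,3)→{2,3,4}; (4,4)→{3,4,5}; (5,2)→{2,4}. Safe: 1. Place at column 1.
Columns [5, 3, 1, 4, 2], r−c [-4, -1, 2, 0, 3], r+c [6, 5, 4, 8, 7] are all distinct, so no two queens attack.

(1,5) (2,3) (3,1) (4,4) (5,2)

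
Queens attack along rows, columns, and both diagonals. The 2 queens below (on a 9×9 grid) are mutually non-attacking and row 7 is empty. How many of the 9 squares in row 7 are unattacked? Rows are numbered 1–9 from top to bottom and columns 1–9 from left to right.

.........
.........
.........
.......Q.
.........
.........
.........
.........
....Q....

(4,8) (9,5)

(4,8) attacks row 7 at column 8 and diagonals 5.
(9,5) attacks row 7 at column 5 and diagonals 3, 7.
Attacked columns: {3, 5, 7, 8}. Safe: {1, 2, 4, 6, 9}.

5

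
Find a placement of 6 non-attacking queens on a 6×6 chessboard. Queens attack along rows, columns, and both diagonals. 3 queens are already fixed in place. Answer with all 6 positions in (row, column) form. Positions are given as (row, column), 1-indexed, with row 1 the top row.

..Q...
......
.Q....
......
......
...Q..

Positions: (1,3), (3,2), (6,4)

(1,3) (2,6) (3,2) (4,5) (5,1) (6,4)

Row 2: attacked by (1,3)→{2,3,4}; (3,2)→{1,2,3}; (6,4)→{4}. Safe: 5, 6. Place at column 6.
Row 4: attacked by (1,3)→{3,6}; (2,6)→{4,6}; (3,2)→{1,2,3}; (6,4)→{2,4,6}. Safe: 5. Place at column 5.
Row 5: attacked by (1,3)→{3}; (2,6)→{3,6}; (3,2)→{2,4}; (4,5)→{4,5,6}; (6,4)→{3,4,5}. Safe: 1. Place at column 1.
Columns [3, 6, 2, 5, 1, 4], r−c [-2, -4, 1, -1, 4, 2], r+c [4, 8, 5, 9, 6, 10] are all distinct, so no two queens attack.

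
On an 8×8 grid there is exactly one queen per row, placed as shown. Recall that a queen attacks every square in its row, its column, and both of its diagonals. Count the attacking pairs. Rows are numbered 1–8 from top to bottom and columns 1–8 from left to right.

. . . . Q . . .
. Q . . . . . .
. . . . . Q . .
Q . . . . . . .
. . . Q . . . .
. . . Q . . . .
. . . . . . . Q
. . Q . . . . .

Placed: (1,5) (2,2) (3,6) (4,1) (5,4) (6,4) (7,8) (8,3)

Same column: (5,4)–(6,4) (column 4).
Same diagonal: (3,6)–(5,4) (|3−5| = |6−4| = 2).
Total attacking pairs: 2.

2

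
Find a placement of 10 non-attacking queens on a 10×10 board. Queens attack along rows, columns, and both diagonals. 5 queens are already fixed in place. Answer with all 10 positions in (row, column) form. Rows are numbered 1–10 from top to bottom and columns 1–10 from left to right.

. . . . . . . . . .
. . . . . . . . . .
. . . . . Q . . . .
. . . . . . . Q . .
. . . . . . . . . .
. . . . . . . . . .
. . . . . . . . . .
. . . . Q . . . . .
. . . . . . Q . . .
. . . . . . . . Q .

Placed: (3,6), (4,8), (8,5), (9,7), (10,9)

Row 1: attacked by (3,6)→{4,6,8}; (4,8)→{5,8}; (8,5)→{5}; (9,7)→{7}; (10,9)→{9}. Safe: 1, 2, 3, 10. Place at column 2.
Row 2: attacked by (1,2)→{1,2,3}; (3,6)→{5,6,7}; (4,8)→{6,8,10}; (8,5)→{5}; (9,7)→{7}; (10,9)→{1,9}. Safe: 4. Place at column 4.
Row 5: attacked by (1,2)→{2,6}; (2,4)→{1,4,7}; (3,6)→{4,6,8}; (4,8)→{7,8,9}; (8,5)→{2,5,8}; (9,7)→{3,7}; (10,9)→{4,9}. Safe: 10. Place at column 10.
Row 6: attacked by (1,2)→{2,7}; (2,4)→{4,8}; (3,6)→{3,6,9}; (4,8)→{6,8,10}; (5,10)→{9,10}; (8,5)→{3,5,7}; (9,7)→{4,7,10}; (10,9)→{5,9}. Safe: 1. Place at column 1.
Row 7: attacked by (1,2)→{2,8}; (2,4)→{4,9}; (3,6)→{2,6,10}; (4,8)→{5,8}; (5,10)→{8,10}; (6,1)→{1,2}; (8,5)→{4,5,6}; (9,7)→{5,7,9}; (10,9)→{6,9}. Safe: 3. Place at column 3.
Columns [2, 4, 6, 8, 10, 1, 3, 5, 7, 9], r−c [-1, -2, -3, -4, -5, 5, 4, 3, 2, 1], r+c [3, 6, 9, 12, 15, 7, 10, 13, 16, 19] are all distinct, so no two queens attack.

(1,2) (2,4) (3,6) (4,8) (5,10) (6,1) (7,3) (8,5) (9,7) (10,9)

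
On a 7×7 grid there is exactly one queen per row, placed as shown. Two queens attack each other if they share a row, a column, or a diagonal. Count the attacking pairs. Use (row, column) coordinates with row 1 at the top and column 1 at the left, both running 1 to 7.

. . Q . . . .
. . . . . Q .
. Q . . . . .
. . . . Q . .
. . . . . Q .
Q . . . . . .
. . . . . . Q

2

Same column: (2,6)–(5,6) (column 6).
Same diagonal: (4,5)–(5,6) (|4−5| = |5−6| = 1).
Total attacking pairs: 2.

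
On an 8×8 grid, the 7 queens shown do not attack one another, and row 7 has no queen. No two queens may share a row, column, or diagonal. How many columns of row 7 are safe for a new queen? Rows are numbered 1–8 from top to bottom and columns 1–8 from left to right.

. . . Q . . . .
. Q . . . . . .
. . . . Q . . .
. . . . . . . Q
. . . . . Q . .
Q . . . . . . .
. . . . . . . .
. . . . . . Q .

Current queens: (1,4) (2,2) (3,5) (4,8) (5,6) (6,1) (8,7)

(1,4) attacks row 7 at column 4.
(2,2) attacks row 7 at column 2 and diagonals 7.
(3,5) attacks row 7 at column 5 and diagonals 1.
(4,8) attacks row 7 at column 8 and diagonals 5.
(5,6) attacks row 7 at column 6 and diagonals 4, 8.
(6,1) attacks row 7 at column 1 and diagonals 2.
(8,7) attacks row 7 at column 7 and diagonals 6, 8.
Attacked columns: {1, 2, 4, 5, 6, 7, 8}. Safe: {3}.

1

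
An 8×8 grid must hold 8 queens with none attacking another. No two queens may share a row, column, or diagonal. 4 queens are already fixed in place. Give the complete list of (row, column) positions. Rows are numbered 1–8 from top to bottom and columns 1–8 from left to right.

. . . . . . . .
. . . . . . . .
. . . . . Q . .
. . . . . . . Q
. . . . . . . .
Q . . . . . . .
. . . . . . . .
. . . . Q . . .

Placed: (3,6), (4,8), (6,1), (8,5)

(1,2) (2,4) (3,6) (4,8) (5,3) (6,1) (7,7) (8,5)

Row 1: attacked by (3,6)→{4,6,8}; (4,8)→{5,8}; (6,1)→{1,6}; (8,5)→{5}. Safe: 2, 3, 7. Place at column 2.
Row 2: attacked by (1,2)→{1,2,3}; (3,6)→{5,6,7}; (4,8)→{6,8}; (6,1)→{1,5}; (8,5)→{5}. Safe: 4. Place at column 4.
Row 5: attacked by (1,2)→{2,6}; (2,4)→{1,4,7}; (3,6)→{4,6,8}; (4,8)→{7,8}; (6,1)→{1,2}; (8,5)→{2,5,8}. Safe: 3. Place at column 3.
Row 7: attacked by (1,2)→{2,8}; (2,4)→{4}; (3,6)→{2,6}; (4,8)→{5,8}; (5,3)→{1,3,5}; (6,1)→{1,2}; (8,5)→{4,5,6}. Safe: 7. Place at column 7.
Columns [2, 4, 6, 8, 3, 1, 7, 5], r−c [-1, -2, -3, -4, 2, 5, 0, 3], r+c [3, 6, 9, 12, 8, 7, 14, 13] are all distinct, so no two queens attack.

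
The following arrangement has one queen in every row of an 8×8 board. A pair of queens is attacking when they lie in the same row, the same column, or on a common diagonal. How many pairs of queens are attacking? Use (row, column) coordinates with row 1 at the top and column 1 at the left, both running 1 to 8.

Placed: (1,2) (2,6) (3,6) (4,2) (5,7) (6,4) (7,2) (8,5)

6

Same column: (1,2)–(4,2) (column 2); (1,2)–(7,2) (column 2); (2,6)–(3,6) (column 6); (4,2)–(7,2) (column 2).
Same diagonal: (3,6)–(7,2) (|3−7| = |6−2| = 4); (4,2)–(6,4) (|4−6| = |2−4| = 2).
Total attacking pairs: 6.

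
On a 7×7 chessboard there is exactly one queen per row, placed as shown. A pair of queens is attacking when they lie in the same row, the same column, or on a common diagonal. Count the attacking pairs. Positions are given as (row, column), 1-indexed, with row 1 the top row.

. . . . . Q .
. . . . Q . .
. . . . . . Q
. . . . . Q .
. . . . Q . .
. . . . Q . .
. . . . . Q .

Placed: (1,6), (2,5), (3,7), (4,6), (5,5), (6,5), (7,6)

11

Same column: (1,6)–(4,6) (column 6); (1,6)–(7,6) (column 6); (2,5)–(5,5) (column 5); (2,5)–(6,5) (column 5); (4,6)–(7,6) (column 6); (5,5)–(6,5) (column 5).
Same diagonal: (1,6)–(2,5) (|1−2| = |6−5| = 1); (3,7)–(4,6) (|3−4| = |7−6| = 1); (3,7)–(5,5) (|3−5| = |7−5| = 2); (4,6)–(5,5) (|4−5| = |6−5| = 1); (6,5)–(7,6) (|6−7| = |5−6| = 1).
Total attacking pairs: 11.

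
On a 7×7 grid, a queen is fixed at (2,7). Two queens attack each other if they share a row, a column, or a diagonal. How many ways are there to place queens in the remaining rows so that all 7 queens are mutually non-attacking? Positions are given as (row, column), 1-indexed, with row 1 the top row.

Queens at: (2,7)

7

Branch on row 1: col 1 → 0; col 2 → 1; col 3 → 2; col 4 → 2; col 5 → 2.
Sum: 0 + 1 + 2 + 2 + 2 = 7.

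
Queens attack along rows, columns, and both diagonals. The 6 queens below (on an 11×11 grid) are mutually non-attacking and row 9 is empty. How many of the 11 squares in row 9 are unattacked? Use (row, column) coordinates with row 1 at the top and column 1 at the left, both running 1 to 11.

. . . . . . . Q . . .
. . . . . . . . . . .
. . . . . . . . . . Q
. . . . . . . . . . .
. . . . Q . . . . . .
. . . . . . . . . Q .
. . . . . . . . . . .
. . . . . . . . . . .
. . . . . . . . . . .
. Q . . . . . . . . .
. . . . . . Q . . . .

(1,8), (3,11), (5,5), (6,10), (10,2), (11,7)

2

(1,8) attacks row 9 at column 8.
(3,11) attacks row 9 at column 11 and diagonals 5.
(5,5) attacks row 9 at column 5 and diagonals 1, 9.
(6,10) attacks row 9 at column 10 and diagonals 7.
(10,2) attacks row 9 at column 2 and diagonals 1, 3.
(11,7) attacks row 9 at column 7 and diagonals 5, 9.
Attacked columns: {1, 2, 3, 5, 7, 8, 9, 10, 11}. Safe: {4, 6}.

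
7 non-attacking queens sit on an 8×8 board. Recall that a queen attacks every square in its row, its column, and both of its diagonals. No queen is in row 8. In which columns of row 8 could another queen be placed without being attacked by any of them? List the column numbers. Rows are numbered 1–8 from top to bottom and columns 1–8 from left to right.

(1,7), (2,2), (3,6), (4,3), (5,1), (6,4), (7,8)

columns 5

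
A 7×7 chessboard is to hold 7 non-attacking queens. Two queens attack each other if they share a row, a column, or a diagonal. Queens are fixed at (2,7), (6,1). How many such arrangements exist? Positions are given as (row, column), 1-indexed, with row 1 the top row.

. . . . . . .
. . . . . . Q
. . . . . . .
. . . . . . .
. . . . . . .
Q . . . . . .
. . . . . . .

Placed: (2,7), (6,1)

Branch on row 1: col 2 → 0; col 3 → 1; col 4 → 1; col 5 → 2.
Sum: 0 + 1 + 1 + 2 = 4.

4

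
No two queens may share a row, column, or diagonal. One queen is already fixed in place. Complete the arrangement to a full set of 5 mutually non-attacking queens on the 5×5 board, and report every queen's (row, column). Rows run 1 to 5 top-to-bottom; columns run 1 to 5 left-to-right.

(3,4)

(1,3) (2,1) (3,4) (4,2) (5,5)

Row 1: attacked by (3,4)→{2,4}. Safe: 1, 3, 5. Place at column 3.
Row 2: attacked by (1,3)→{2,3,4}; (3,4)→{3,4,5}. Safe: 1. Place at column 1.
Row 4: attacked by (1,3)→{3}; (2,1)→{1,3}; (3,4)→{3,4,5}. Safe: 2. Place at column 2.
Row 5: attacked by (1,3)→{3}; (2,1)→{1,4}; (3,4)→{2,4}; (4,2)→{1,2,3}. Safe: 5. Place at column 5.
Columns [3, 1, 4, 2, 5], r−c [-2, 1, -1, 2, 0], r+c [4, 3, 7, 6, 10] are all distinct, so no two queens attack.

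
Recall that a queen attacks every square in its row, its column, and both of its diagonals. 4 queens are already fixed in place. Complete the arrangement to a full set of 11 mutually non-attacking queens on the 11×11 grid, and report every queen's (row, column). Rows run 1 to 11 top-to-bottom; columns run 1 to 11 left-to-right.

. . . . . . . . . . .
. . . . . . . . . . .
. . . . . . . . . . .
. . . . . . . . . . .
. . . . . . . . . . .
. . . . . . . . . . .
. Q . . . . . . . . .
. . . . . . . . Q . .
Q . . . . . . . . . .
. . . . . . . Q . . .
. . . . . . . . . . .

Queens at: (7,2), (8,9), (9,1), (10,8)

Row 1: attacked by (7,2)→{2,8}; (8,9)→{2,9}; (9,1)→{1,9}; (10,8)→{8}. Safe: 3, 4, 5, 6, 7, 10, 11. Place at column 6.
Row 2: attacked by (1,6)→{5,6,7}; (7,2)→{2,7}; (8,9)→{3,9}; (9,1)→{1,8}; (10,8)→{8}. Safe: 4, 10, 11. Place at column 11.
Row 3: attacked by (1,6)→{4,6,8}; (2,11)→{10,11}; (7,2)→{2,6}; (8,9)→{4,9}; (9,1)→{1,7}; (10,8)→{1,8}. Safe: 3, 5. Place at column 3.
Row 4: attacked by (1,6)→{3,6,9}; (2,11)→{9,11}; (3,3)→{2,3,4}; (7,2)→{2,5}; (8,9)→{5,9}; (9,1)→{1,6}; (10,8)→{2,8}. Safe: 7, 10. Place at column 10.
Row 5: attacked by (1,6)→{2,6,10}; (2,11)→{8,11}; (3,3)→{1,3,5}; (4,10)→{9,10,11}; (7,2)→{2,4}; (8,9)→{6,9}; (9,1)→{1,5}; (10,8)→{3,8}. Safe: 7. Place at column 7.
Row 6: attacked by (1,6)→{1,6,11}; (2,11)→{7,11}; (3,3)→{3,6}; (4,10)→{8,10}; (5,7)→{6,7,8}; (7,2)→{1,2,3}; (8,9)→{7,9,11}; (9,1)→{1,4}; (10,8)→{4,8}. Safe: 5. Place at column 5.
Row 11: attacked by (1,6)→{6}; (2,11)→{2,11}; (3,3)→{3,11}; (4,10)→{3,10}; (5,7)→{1,7}; (6,5)→{5,10}; (7,2)→{2,6}; (8,9)→{6,9}; (9,1)→{1,3}; (10,8)→{7,8,9}. Safe: 4. Place at column 4.
Columns [6, 11, 3, 10, 7, 5, 2, 9, 1, 8, 4], r−c [-5, -9, 0, -6, -2, 1, 5, -1, 8, 2, 7], r+c [7, 13, 6, 14, 12, 11, 9, 17, 10, 18, 15] are all distinct, so no two queens attack.

(1,6) (2,11) (3,3) (4,10) (5,7) (6,5) (7,2) (8,9) (9,1) (10,8) (11,4)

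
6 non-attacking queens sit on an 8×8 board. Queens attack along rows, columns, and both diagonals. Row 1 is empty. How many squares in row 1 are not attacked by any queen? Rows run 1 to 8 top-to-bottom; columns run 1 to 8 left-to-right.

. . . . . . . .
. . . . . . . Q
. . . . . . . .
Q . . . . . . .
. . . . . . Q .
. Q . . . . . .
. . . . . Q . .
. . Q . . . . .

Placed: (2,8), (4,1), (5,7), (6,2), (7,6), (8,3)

(2,8) attacks row 1 at column 8 and diagonals 7.
(4,1) attacks row 1 at column 1 and diagonals 4.
(5,7) attacks row 1 at column 7 and diagonals 3.
(6,2) attacks row 1 at column 2 and diagonals 7.
(7,6) attacks row 1 at column 6.
(8,3) attacks row 1 at column 3.
Attacked columns: {1, 2, 3, 4, 6, 7, 8}. Safe: {5}.

1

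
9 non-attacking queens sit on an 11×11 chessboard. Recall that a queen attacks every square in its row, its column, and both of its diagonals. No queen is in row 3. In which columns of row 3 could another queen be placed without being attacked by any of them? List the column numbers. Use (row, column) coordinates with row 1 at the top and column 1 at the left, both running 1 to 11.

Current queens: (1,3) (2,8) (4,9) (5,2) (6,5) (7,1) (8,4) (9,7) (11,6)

(1,3) attacks row 3 at column 3 and diagonals 1, 5.
(2,8) attacks row 3 at column 8 and diagonals 7, 9.
(4,9) attacks row 3 at column 9 and diagonals 8, 10.
(5,2) attacks row 3 at column 2 and diagonals 4.
(6,5) attacks row 3 at column 5 and diagonals 2, 8.
(7,1) attacks row 3 at column 1 and diagonals 5.
(8,4) attacks row 3 at column 4 and diagonals 9.
(9,7) attacks row 3 at column 7 and diagonals 1.
(11,6) attacks row 3 at column 6.
Attacked columns: {1, 2, 3, 4, 5, 6, 7, 8, 9, 10}. Safe: {11}.

columns 11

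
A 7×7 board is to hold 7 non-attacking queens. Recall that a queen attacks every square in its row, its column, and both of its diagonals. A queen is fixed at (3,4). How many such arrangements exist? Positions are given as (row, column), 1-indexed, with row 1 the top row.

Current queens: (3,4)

4

Branch on row 1: col 1 → 1; col 3 → 1; col 5 → 1; col 7 → 1.
Sum: 1 + 1 + 1 + 1 = 4.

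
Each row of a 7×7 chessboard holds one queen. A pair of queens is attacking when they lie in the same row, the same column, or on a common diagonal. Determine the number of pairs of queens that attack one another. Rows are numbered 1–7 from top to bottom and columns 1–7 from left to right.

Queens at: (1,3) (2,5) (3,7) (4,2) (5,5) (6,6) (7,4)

Same column: (2,5)–(5,5) (column 5).
Same diagonal: (3,7)–(5,5) (|3−5| = |7−5| = 2); (5,5)–(6,6) (|5−6| = |5−6| = 1).
Total attacking pairs: 3.

3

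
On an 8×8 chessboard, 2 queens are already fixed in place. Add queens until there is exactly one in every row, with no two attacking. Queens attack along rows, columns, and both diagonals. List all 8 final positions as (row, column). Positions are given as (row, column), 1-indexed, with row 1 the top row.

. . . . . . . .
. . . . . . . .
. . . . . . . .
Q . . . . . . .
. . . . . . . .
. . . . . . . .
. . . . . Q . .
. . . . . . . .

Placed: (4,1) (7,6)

(1,2) (2,5) (3,7) (4,1) (5,3) (6,8) (7,6) (8,4)

Row 1: attacked by (4,1)→{1,4}; (7,6)→{6}. Safe: 2, 3, 5, 7, 8. Place at column 2.
Row 2: attacked by (1,2)→{1,2,3}; (4,1)→{1,3}; (7,6)→{1,6}. Safe: 4, 5, 7, 8. Place at column 5.
Row 3: attacked by (1,2)→{2,4}; (2,5)→{4,5,6}; (4,1)→{1,2}; (7,6)→{2,6}. Safe: 3, 7, 8. Place at column 7.
Row 5: attacked by (1,2)→{2,6}; (2,5)→{2,5,8}; (3,7)→{5,7}; (4,1)→{1,2}; (7,6)→{4,6,8}. Safe: 3. Place at column 3.
Row 6: attacked by (1,2)→{2,7}; (2,5)→{1,5}; (3,7)→{4,7}; (4,1)→{1,3}; (5,3)→{2,3,4}; (7,6)→{5,6,7}. Safe: 8. Place at column 8.
Row 8: attacked by (1,2)→{2}; (2,5)→{5}; (3,7)→{2,7}; (4,1)→{1,5}; (5,3)→{3,6}; (6,8)→{6,8}; (7,6)→{5,6,7}. Safe: 4. Place at column 4.
Columns [2, 5, 7, 1, 3, 8, 6, 4], r−c [-1, -3, -4, 3, 2, -2, 1, 4], r+c [3, 7, 10, 5, 8, 14, 13, 12] are all distinct, so no two queens attack.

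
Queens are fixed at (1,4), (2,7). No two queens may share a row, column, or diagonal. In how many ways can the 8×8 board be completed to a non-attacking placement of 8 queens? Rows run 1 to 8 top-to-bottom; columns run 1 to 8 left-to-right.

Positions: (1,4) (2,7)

Branch on row 3: col 1 → 1; col 3 → 1; col 5 → 2.
Sum: 1 + 1 + 2 = 4.

4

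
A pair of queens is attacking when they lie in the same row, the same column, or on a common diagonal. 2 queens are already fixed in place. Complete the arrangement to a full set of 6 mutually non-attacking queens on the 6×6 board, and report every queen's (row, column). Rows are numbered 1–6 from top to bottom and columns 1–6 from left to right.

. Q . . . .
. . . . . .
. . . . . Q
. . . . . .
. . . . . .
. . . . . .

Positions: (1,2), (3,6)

(1,2) (2,4) (3,6) (4,1) (5,3) (6,5)

Row 2: attacked by (1,2)→{1,2,3}; (3,6)→{5,6}. Safe: 4. Place at column 4.
Row 4: attacked by (1,2)→{2,5}; (2,4)→{2,4,6}; (3,6)→{5,6}. Safe: 1, 3. Place at column 1.
Row 5: attacked by (1,2)→{2,6}; (2,4)→{1,4}; (3,6)→{4,6}; (4,1)→{1,2}. Safe: 3, 5. Place at column 3.
Row 6: attacked by (1,2)→{2}; (2,4)→{4}; (3,6)→{3,6}; (4,1)→{1,3}; (5,3)→{2,3,4}. Safe: 5. Place at column 5.
Columns [2, 4, 6, 1, 3, 5], r−c [-1, -2, -3, 3, 2, 1], r+c [3, 6, 9, 5, 8, 11] are all distinct, so no two queens attack.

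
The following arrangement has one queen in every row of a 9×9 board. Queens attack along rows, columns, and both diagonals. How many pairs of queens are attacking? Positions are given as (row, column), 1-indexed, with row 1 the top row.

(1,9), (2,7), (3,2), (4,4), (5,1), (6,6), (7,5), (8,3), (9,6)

3

Same column: (6,6)–(9,6) (column 6).
Same diagonal: (4,4)–(6,6) (|4−6| = |4−6| = 2); (6,6)–(7,5) (|6−7| = |6−5| = 1).
Total attacking pairs: 3.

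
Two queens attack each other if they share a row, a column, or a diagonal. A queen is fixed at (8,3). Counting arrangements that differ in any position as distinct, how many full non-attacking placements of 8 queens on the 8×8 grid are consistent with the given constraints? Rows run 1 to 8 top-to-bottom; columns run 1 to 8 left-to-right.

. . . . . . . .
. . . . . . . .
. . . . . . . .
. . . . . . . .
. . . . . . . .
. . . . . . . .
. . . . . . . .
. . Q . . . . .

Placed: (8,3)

Branch on row 1: col 1 → 2; col 2 → 2; col 4 → 3; col 5 → 4; col 6 → 5; col 7 → 0; col 8 → 0.
Sum: 2 + 2 + 3 + 4 + 5 + 0 + 0 = 16.

16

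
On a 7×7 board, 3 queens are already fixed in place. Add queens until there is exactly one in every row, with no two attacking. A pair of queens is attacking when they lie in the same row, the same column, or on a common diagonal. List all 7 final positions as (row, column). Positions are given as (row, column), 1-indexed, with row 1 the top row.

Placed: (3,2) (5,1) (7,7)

Row 1: attacked by (3,2)→{2,4}; (5,1)→{1,5}; (7,7)→{1,7}. Safe: 3, 6. Place at column 3.
Row 2: attacked by (1,3)→{2,3,4}; (3,2)→{1,2,3}; (5,1)→{1,4}; (7,7)→{2,7}. Safe: 5, 6. Place at column 6.
Row 4: attacked by (1,3)→{3,6}; (2,6)→{4,6}; (3,2)→{1,2,3}; (5,1)→{1,2}; (7,7)→{4,7}. Safe: 5. Place at column 5.
Row 6: attacked by (1,3)→{3}; (2,6)→{2,6}; (3,2)→{2,5}; (4,5)→{3,5,7}; (5,1)→{1,2}; (7,7)→{6,7}. Safe: 4. Place at column 4.
Columns [3, 6, 2, 5, 1, 4, 7], r−c [-2, -4, 1, -1, 4, 2, 0], r+c [4, 8, 5, 9, 6, 10, 14] are all distinct, so no two queens attack.

(1,3) (2,6) (3,2) (4,5) (5,1) (6,4) (7,7)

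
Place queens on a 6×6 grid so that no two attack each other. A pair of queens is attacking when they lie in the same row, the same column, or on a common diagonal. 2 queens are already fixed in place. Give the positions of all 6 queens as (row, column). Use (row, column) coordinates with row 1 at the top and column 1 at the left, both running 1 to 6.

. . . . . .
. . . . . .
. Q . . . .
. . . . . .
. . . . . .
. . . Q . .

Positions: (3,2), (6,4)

(1,3) (2,6) (3,2) (4,5) (5,1) (6,4)

Row 1: attacked by (3,2)→{2,4}; (6,4)→{4}. Safe: 1, 3, 5, 6. Place at column 3.
Row 2: attacked by (1,3)→{2,3,4}; (3,2)→{1,2,3}; (6,4)→{4}. Safe: 5, 6. Place at column 6.
Row 4: attacked by (1,3)→{3,6}; (2,6)→{4,6}; (3,2)→{1,2,3}; (6,4)→{2,4,6}. Safe: 5. Place at column 5.
Row 5: attacked by (1,3)→{3}; (2,6)→{3,6}; (3,2)→{2,4}; (4,5)→{4,5,6}; (6,4)→{3,4,5}. Safe: 1. Place at column 1.
Columns [3, 6, 2, 5, 1, 4], r−c [-2, -4, 1, -1, 4, 2], r+c [4, 8, 5, 9, 6, 10] are all distinct, so no two queens attack.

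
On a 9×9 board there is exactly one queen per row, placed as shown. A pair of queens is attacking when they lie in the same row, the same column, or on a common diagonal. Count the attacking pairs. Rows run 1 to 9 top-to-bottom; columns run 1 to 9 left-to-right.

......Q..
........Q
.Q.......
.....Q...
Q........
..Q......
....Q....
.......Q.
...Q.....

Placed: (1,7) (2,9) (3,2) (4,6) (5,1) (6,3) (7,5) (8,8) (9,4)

0

All columns are distinct and no two queens satisfy |Δrow| = |Δcol|, so no pair attacks.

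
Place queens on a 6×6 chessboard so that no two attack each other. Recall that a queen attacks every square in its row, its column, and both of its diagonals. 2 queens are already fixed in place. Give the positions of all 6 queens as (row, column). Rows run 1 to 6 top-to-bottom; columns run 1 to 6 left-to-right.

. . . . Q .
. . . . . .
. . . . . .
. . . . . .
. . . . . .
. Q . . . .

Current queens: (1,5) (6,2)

(1,5) (2,3) (3,1) (4,6) (5,4) (6,2)

Row 2: attacked by (1,5)→{4,5,6}; (6,2)→{2,6}. Safe: 1, 3. Place at column 3.
Row 3: attacked by (1,5)→{3,5}; (2,3)→{2,3,4}; (6,2)→{2,5}. Safe: 1, 6. Place at column 1.
Row 4: attacked by (1,5)→{2,5}; (2,3)→{1,3,5}; (3,1)→{1,2}; (6,2)→{2,4}. Safe: 6. Place at column 6.
Row 5: attacked by (1,5)→{1,5}; (2,3)→{3,6}; (3,1)→{1,3}; (4,6)→{5,6}; (6,2)→{1,2,3}. Safe: 4. Place at column 4.
Columns [5, 3, 1, 6, 4, 2], r−c [-4, -1, 2, -2, 1, 4], r+c [6, 5, 4, 10, 9, 8] are all distinct, so no two queens attack.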